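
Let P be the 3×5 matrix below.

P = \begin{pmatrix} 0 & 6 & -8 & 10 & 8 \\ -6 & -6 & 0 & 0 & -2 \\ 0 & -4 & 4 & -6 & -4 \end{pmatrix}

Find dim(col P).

Row reduce to echelon form.
Swap R1 ↔ R2
R3 ← R3 + (2/3)·R2: [0, 0, -4/3, 2/3, 4/3]
Echelon form has 3 nonzero rows, so rank(P) = 3.
The column space has dimension equal to the rank: 3.

3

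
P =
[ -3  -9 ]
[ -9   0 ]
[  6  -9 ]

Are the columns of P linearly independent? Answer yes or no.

yes

Row reduce P to echelon form.
R2 ← R2 − (3)·R1: [0, 27]
R3 ← R3 + (2)·R1: [0, -27]
R3 ← R3 + R2: [0, 0]
2 pivots among 2 columns.
Every column is a pivot column, so the columns are linearly independent.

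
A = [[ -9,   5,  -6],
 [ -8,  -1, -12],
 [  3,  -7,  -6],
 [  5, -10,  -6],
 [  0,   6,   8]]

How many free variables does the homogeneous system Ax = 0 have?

0

Row reduce to echelon form.
R2 ← R2 − (8/9)·R1: [0, -49/9, -20/3]
R3 ← R3 + (1/3)·R1: [0, -16/3, -8]
R4 ← R4 + (5/9)·R1: [0, -65/9, -28/3]
R3 ← R3 − (48/49)·R2: [0, 0, -72/49]
R4 ← R4 − (65/49)·R2: [0, 0, -24/49]
R5 ← R5 + (54/49)·R2: [0, 0, 32/49]
R4 ← R4 − (1/3)·R3: [0, 0, 0]
R5 ← R5 + (4/9)·R3: [0, 0, 0]
3 nonzero rows, so rank(A) = 3.
A has 3 columns; by rank–nullity, nullity = 3 − 3 = 0.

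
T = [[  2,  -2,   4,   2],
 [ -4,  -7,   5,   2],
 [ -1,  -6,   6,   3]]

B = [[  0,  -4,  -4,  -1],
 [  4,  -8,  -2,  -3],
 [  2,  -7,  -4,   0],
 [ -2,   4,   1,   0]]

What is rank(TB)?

First compute TB:
[[ -4, -12, -18,   4],
 [-22,  45,  12,  25],
 [-18,  22,  -5,  19]]
Now row reduce the product.
R2 ← R2 − (11/2)·R1: [0, 111, 111, 3]
R3 ← R3 − (9/2)·R1: [0, 76, 76, 1]
R3 ← R3 − (76/111)·R2: [0, 0, 0, -39/37]
3 nonzero rows, so rank(TB) = 3.

3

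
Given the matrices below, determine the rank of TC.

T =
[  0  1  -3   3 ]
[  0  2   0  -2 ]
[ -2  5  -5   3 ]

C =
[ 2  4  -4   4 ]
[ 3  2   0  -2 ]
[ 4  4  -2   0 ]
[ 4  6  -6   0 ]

First compute TC:
[[  3,   8, -12,  -2],
 [ -2,  -8,  12,  -4],
 [  3,   0,   0, -18]]
Now row reduce the product.
R2 ← R2 + (2/3)·R1: [0, -8/3, 4, -16/3]
R3 ← R3 − R1: [0, -8, 12, -16]
R3 ← R3 − (3)·R2: [0, 0, 0, 0]
2 nonzero rows, so rank(TC) = 2.

2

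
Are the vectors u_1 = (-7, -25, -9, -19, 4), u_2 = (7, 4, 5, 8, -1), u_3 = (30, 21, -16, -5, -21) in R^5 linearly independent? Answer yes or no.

Form the matrix with these vectors as rows and row reduce.
R2 ← R2 + R1: [0, -21, -4, -11, 3]
R3 ← R3 + (30/7)·R1: [0, -603/7, -382/7, -605/7, -27/7]
R3 ← R3 − (201/49)·R2: [0, 0, -1870/49, -2024/49, -792/49]
3 nonzero rows, so the 3 vectors span a space of dimension 3.
Since 3 = 3, the vectors are linearly independent.

yes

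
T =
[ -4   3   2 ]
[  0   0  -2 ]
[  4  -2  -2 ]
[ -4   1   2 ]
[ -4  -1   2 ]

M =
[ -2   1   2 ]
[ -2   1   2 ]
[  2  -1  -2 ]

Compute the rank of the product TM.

1

First compute TM:
[[  6,  -3,  -6],
 [ -4,   2,   4],
 [ -8,   4,   8],
 [ 10,  -5, -10],
 [ 14,  -7, -14]]
Now row reduce the product.
R2 ← R2 + (2/3)·R1: [0, 0, 0]
R3 ← R3 + (4/3)·R1: [0, 0, 0]
R4 ← R4 − (5/3)·R1: [0, 0, 0]
R5 ← R5 − (7/3)·R1: [0, 0, 0]
1 nonzero row, so rank(TM) = 1.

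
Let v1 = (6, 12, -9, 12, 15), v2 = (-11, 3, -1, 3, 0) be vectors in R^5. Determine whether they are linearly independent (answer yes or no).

yes

Form the matrix with these vectors as rows and row reduce.
R2 ← R2 + (11/6)·R1: [0, 25, -35/2, 25, 55/2]
2 nonzero rows, so the 2 vectors span a space of dimension 2.
Since 2 = 2, the vectors are linearly independent.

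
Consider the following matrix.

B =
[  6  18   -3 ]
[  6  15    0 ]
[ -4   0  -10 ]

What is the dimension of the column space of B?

2

Row reduce to echelon form.
R2 ← R2 − R1: [0, -3, 3]
R3 ← R3 + (2/3)·R1: [0, 12, -12]
R3 ← R3 + (4)·R2: [0, 0, 0]
Echelon form has 2 nonzero rows, so rank(B) = 2.
The column space has dimension equal to the rank: 2.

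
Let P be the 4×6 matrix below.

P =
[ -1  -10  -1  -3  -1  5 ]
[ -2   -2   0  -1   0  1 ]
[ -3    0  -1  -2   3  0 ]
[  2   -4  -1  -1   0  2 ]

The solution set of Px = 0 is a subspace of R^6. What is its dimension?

Row reduce to echelon form.
R2 ← R2 − (2)·R1: [0, 18, 2, 5, 2, -9]
R3 ← R3 − (3)·R1: [0, 30, 2, 7, 6, -15]
R4 ← R4 + (2)·R1: [0, -24, -3, -7, -2, 12]
R3 ← R3 − (5/3)·R2: [0, 0, -4/3, -4/3, 8/3, 0]
R4 ← R4 + (4/3)·R2: [0, 0, -1/3, -1/3, 2/3, 0]
R4 ← R4 − (1/4)·R3: [0, 0, 0, 0, 0, 0]
3 nonzero rows, so rank(P) = 3.
P has 6 columns; by rank–nullity, nullity = 6 − 3 = 3.

3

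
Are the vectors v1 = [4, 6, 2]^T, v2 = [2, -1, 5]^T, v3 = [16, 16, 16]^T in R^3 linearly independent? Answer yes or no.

Form the matrix with these vectors as rows and row reduce.
R2 ← R2 − (1/2)·R1: [0, -4, 4]
R3 ← R3 − (4)·R1: [0, -8, 8]
R3 ← R3 − (2)·R2: [0, 0, 0]
2 nonzero rows, so the 3 vectors span a space of dimension 2.
Since 2 < 3, the vectors are linearly dependent.

no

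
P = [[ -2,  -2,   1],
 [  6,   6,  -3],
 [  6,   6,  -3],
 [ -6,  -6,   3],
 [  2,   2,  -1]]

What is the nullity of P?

Row reduce to echelon form.
R2 ← R2 + (3)·R1: [0, 0, 0]
R3 ← R3 + (3)·R1: [0, 0, 0]
R4 ← R4 − (3)·R1: [0, 0, 0]
R5 ← R5 + R1: [0, 0, 0]
1 nonzero row, so rank(P) = 1.
P has 3 columns; by rank–nullity, nullity = 3 − 1 = 2.

2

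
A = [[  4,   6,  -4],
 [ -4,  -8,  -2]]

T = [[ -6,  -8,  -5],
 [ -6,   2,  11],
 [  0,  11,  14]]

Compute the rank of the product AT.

First compute AT:
[[-60, -64, -10],
 [ 72,  -6, -96]]
Now row reduce the product.
R2 ← R2 + (6/5)·R1: [0, -414/5, -108]
2 nonzero rows, so rank(AT) = 2.

2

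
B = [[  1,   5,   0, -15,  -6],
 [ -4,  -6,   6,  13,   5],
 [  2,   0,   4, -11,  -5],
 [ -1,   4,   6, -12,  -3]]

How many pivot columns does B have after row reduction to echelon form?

Row reduce to echelon form.
R2 ← R2 + (4)·R1: [0, 14, 6, -47, -19]
R3 ← R3 − (2)·R1: [0, -10, 4, 19, 7]
R4 ← R4 + R1: [0, 9, 6, -27, -9]
R3 ← R3 + (5/7)·R2: [0, 0, 58/7, -102/7, -46/7]
R4 ← R4 − (9/14)·R2: [0, 0, 15/7, 45/14, 45/14]
R4 ← R4 − (15/58)·R3: [0, 0, 0, 405/58, 285/58]
Echelon form has 4 nonzero rows, so rank(B) = 4.
Each nonzero row contributes one pivot column: 4 pivot columns.

4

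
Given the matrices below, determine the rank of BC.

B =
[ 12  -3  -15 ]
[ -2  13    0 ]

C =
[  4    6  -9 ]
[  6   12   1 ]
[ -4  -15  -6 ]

First compute BC:
[[ 90, 261, -21],
 [ 70, 144,  31]]
Now row reduce the product.
R2 ← R2 − (7/9)·R1: [0, -59, 142/3]
2 nonzero rows, so rank(BC) = 2.

2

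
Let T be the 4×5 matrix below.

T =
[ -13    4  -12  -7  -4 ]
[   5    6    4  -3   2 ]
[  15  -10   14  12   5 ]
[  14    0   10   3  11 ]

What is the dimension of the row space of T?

Row reduce to echelon form.
R2 ← R2 + (5/13)·R1: [0, 98/13, -8/13, -74/13, 6/13]
R3 ← R3 + (15/13)·R1: [0, -70/13, 2/13, 51/13, 5/13]
R4 ← R4 + (14/13)·R1: [0, 56/13, -38/13, -59/13, 87/13]
R3 ← R3 + (5/7)·R2: [0, 0, -2/7, -1/7, 5/7]
R4 ← R4 − (4/7)·R2: [0, 0, -18/7, -9/7, 45/7]
R4 ← R4 − (9)·R3: [0, 0, 0, 0, 0]
Echelon form has 3 nonzero rows, so rank(T) = 3.
The row space has dimension equal to the rank: 3.

3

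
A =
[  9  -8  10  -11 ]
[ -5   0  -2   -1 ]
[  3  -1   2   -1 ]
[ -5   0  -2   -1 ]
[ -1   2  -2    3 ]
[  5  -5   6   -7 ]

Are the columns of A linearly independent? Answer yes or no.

Row reduce A to echelon form.
R2 ← R2 + (5/9)·R1: [0, -40/9, 32/9, -64/9]
R3 ← R3 − (1/3)·R1: [0, 5/3, -4/3, 8/3]
R4 ← R4 + (5/9)·R1: [0, -40/9, 32/9, -64/9]
R5 ← R5 + (1/9)·R1: [0, 10/9, -8/9, 16/9]
R6 ← R6 − (5/9)·R1: [0, -5/9, 4/9, -8/9]
R3 ← R3 + (3/8)·R2: [0, 0, 0, 0]
R4 ← R4 − R2: [0, 0, 0, 0]
R5 ← R5 + (1/4)·R2: [0, 0, 0, 0]
R6 ← R6 − (1/8)·R2: [0, 0, 0, 0]
2 pivots among 4 columns.
Only 2 < 4 pivot columns, so the columns are linearly dependent.

no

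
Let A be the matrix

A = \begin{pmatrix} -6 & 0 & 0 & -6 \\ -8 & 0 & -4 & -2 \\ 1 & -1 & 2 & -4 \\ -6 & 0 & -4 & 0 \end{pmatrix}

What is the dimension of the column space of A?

Row reduce to echelon form.
R2 ← R2 − (4/3)·R1: [0, 0, -4, 6]
R3 ← R3 + (1/6)·R1: [0, -1, 2, -5]
R4 ← R4 − R1: [0, 0, -4, 6]
Swap R2 ↔ R3
R4 ← R4 − R3: [0, 0, 0, 0]
Echelon form has 3 nonzero rows, so rank(A) = 3.
The column space has dimension equal to the rank: 3.

3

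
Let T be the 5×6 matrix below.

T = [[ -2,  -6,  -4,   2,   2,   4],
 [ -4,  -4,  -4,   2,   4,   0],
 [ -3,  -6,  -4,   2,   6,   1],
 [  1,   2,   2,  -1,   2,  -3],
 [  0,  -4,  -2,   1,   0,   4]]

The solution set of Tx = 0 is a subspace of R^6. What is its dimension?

3

Row reduce to echelon form.
R2 ← R2 − (2)·R1: [0, 8, 4, -2, 0, -8]
R3 ← R3 − (3/2)·R1: [0, 3, 2, -1, 3, -5]
R4 ← R4 + (1/2)·R1: [0, -1, 0, 0, 3, -1]
R3 ← R3 − (3/8)·R2: [0, 0, 1/2, -1/4, 3, -2]
R4 ← R4 + (1/8)·R2: [0, 0, 1/2, -1/4, 3, -2]
R5 ← R5 + (1/2)·R2: [0, 0, 0, 0, 0, 0]
R4 ← R4 − R3: [0, 0, 0, 0, 0, 0]
3 nonzero rows, so rank(T) = 3.
T has 6 columns; by rank–nullity, nullity = 6 − 3 = 3.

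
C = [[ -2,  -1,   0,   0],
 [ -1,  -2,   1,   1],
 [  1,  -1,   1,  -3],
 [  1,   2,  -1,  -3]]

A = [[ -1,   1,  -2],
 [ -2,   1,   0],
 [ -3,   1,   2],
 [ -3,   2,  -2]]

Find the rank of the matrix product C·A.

First compute CA:
[[  4,  -3,   4],
 [ -1,   0,   2],
 [  7,  -5,   6],
 [  7,  -4,   2]]
Now row reduce the product.
R2 ← R2 + (1/4)·R1: [0, -3/4, 3]
R3 ← R3 − (7/4)·R1: [0, 1/4, -1]
R4 ← R4 − (7/4)·R1: [0, 5/4, -5]
R3 ← R3 + (1/3)·R2: [0, 0, 0]
R4 ← R4 + (5/3)·R2: [0, 0, 0]
2 nonzero rows, so rank(CA) = 2.

2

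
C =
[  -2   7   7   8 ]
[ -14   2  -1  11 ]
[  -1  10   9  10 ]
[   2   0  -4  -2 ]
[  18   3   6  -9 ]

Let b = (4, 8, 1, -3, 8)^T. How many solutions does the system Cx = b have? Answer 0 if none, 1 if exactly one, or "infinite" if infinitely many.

Row reduce the augmented matrix [C | b].
R2 ← R2 − (7)·R1: [0, -47, -50, -45, -20]
R3 ← R3 − (1/2)·R1: [0, 13/2, 11/2, 6, -1]
R4 ← R4 + R1: [0, 7, 3, 6, 1]
R5 ← R5 + (9)·R1: [0, 66, 69, 63, 44]
R3 ← R3 + (13/94)·R2: [0, 0, -133/94, -21/94, -177/47]
R4 ← R4 + (7/47)·R2: [0, 0, -209/47, -33/47, -93/47]
R5 ← R5 + (66/47)·R2: [0, 0, -57/47, -9/47, 748/47]
R4 ← R4 − (22/7)·R3: [0, 0, 0, 0, 69/7]
R5 ← R5 − (6/7)·R3: [0, 0, 0, 0, 134/7]
R5 ← R5 − (134/69)·R4: [0, 0, 0, 0, 0]
The echelon form has 4 nonzero rows; the last pivot sits in the augmented column, so rank(C) = 3 but rank([C|b]) = 4.
Since the ranks differ, the system is inconsistent.
It has no solutions.

0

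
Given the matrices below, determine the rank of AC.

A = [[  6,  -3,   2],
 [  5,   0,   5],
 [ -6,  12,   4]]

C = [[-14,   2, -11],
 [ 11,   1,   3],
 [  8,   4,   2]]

First compute AC:
[[-101,  17, -71],
 [-30,  30, -45],
 [248,  16, 110]]
Now row reduce the product.
R2 ← R2 − (30/101)·R1: [0, 2520/101, -2415/101]
R3 ← R3 + (248/101)·R1: [0, 5832/101, -6498/101]
R3 ← R3 − (81/35)·R2: [0, 0, -9]
3 nonzero rows, so rank(AC) = 3.

3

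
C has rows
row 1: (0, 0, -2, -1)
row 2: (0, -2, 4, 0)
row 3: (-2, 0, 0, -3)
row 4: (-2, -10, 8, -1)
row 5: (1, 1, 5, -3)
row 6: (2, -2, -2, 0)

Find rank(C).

Row reduce to echelon form.
Swap R1 ↔ R3
R4 ← R4 − R1: [0, -10, 8, 2]
R5 ← R5 + (1/2)·R1: [0, 1, 5, -9/2]
R6 ← R6 + R1: [0, -2, -2, -3]
R4 ← R4 − (5)·R2: [0, 0, -12, 2]
R5 ← R5 + (1/2)·R2: [0, 0, 7, -9/2]
R6 ← R6 − R2: [0, 0, -6, -3]
R4 ← R4 − (6)·R3: [0, 0, 0, 8]
R5 ← R5 + (7/2)·R3: [0, 0, 0, -8]
R6 ← R6 − (3)·R3: [0, 0, 0, 0]
R5 ← R5 + R4: [0, 0, 0, 0]
Echelon form has 4 nonzero rows, so rank(C) = 4.

4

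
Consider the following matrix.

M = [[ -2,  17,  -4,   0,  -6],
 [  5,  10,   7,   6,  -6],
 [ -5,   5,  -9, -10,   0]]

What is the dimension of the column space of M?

3

Row reduce to echelon form.
R2 ← R2 + (5/2)·R1: [0, 105/2, -3, 6, -21]
R3 ← R3 − (5/2)·R1: [0, -75/2, 1, -10, 15]
R3 ← R3 + (5/7)·R2: [0, 0, -8/7, -40/7, 0]
Echelon form has 3 nonzero rows, so rank(M) = 3.
The column space has dimension equal to the rank: 3.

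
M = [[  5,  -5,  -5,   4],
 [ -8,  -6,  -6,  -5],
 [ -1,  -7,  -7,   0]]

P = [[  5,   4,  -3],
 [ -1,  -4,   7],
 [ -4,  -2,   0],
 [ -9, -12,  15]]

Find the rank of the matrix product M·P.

2

First compute MP:
[[ 14,   2,  10],
 [ 35,  64, -93],
 [ 30,  38, -46]]
Now row reduce the product.
R2 ← R2 − (5/2)·R1: [0, 59, -118]
R3 ← R3 − (15/7)·R1: [0, 236/7, -472/7]
R3 ← R3 − (4/7)·R2: [0, 0, 0]
2 nonzero rows, so rank(MP) = 2.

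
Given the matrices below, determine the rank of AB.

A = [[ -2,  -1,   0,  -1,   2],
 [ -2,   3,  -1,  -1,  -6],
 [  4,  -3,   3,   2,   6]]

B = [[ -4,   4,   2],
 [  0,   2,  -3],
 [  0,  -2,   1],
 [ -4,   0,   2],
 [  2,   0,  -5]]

First compute AB:
[[ 16, -10, -13],
 [  0,   0,  14],
 [-12,   4,  -6]]
Now row reduce the product.
R3 ← R3 + (3/4)·R1: [0, -7/2, -63/4]
Swap R2 ↔ R3
3 nonzero rows, so rank(AB) = 3.

3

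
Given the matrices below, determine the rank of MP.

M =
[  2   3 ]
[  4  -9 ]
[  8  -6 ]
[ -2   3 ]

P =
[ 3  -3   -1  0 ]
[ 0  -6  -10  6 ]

First compute MP:
[[  6, -24, -32,  18],
 [ 12,  42,  86, -54],
 [ 24,  12,  52, -36],
 [ -6, -12, -28,  18]]
Now row reduce the product.
R2 ← R2 − (2)·R1: [0, 90, 150, -90]
R3 ← R3 − (4)·R1: [0, 108, 180, -108]
R4 ← R4 + R1: [0, -36, -60, 36]
R3 ← R3 − (6/5)·R2: [0, 0, 0, 0]
R4 ← R4 + (2/5)·R2: [0, 0, 0, 0]
2 nonzero rows, so rank(MP) = 2.

2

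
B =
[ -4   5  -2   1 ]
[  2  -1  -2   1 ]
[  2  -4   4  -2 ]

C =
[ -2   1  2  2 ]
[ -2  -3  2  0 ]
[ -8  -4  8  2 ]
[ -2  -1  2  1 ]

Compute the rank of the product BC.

First compute BC:
[[ 12, -12, -12, -11],
 [ 12,  12, -12,   1],
 [-24,   0,  24,  10]]
Now row reduce the product.
R2 ← R2 − R1: [0, 24, 0, 12]
R3 ← R3 + (2)·R1: [0, -24, 0, -12]
R3 ← R3 + R2: [0, 0, 0, 0]
2 nonzero rows, so rank(BC) = 2.

2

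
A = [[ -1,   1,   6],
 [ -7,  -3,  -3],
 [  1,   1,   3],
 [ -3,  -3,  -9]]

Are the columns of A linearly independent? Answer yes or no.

no

Row reduce A to echelon form.
R2 ← R2 − (7)·R1: [0, -10, -45]
R3 ← R3 + R1: [0, 2, 9]
R4 ← R4 − (3)·R1: [0, -6, -27]
R3 ← R3 + (1/5)·R2: [0, 0, 0]
R4 ← R4 − (3/5)·R2: [0, 0, 0]
2 pivots among 3 columns.
Only 2 < 3 pivot columns, so the columns are linearly dependent.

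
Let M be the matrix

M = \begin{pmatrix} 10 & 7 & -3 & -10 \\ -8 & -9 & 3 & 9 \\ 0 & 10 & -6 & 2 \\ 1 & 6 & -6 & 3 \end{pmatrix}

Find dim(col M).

3

Row reduce to echelon form.
R2 ← R2 + (4/5)·R1: [0, -17/5, 3/5, 1]
R4 ← R4 − (1/10)·R1: [0, 53/10, -57/10, 4]
R3 ← R3 + (50/17)·R2: [0, 0, -72/17, 84/17]
R4 ← R4 + (53/34)·R2: [0, 0, -81/17, 189/34]
R4 ← R4 − (9/8)·R3: [0, 0, 0, 0]
Echelon form has 3 nonzero rows, so rank(M) = 3.
The column space has dimension equal to the rank: 3.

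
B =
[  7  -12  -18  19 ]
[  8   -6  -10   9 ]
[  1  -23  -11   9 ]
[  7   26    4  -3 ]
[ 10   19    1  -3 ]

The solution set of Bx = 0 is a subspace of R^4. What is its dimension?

0

Row reduce to echelon form.
R2 ← R2 − (8/7)·R1: [0, 54/7, 74/7, -89/7]
R3 ← R3 − (1/7)·R1: [0, -149/7, -59/7, 44/7]
R4 ← R4 − R1: [0, 38, 22, -22]
R5 ← R5 − (10/7)·R1: [0, 253/7, 187/7, -211/7]
R3 ← R3 + (149/54)·R2: [0, 0, 560/27, -1555/54]
R4 ← R4 − (133/27)·R2: [0, 0, -812/27, 1097/27]
R5 ← R5 − (253/54)·R2: [0, 0, -616/27, 1589/54]
R4 ← R4 + (29/20)·R3: [0, 0, 0, -9/8]
R5 ← R5 + (11/10)·R3: [0, 0, 0, -9/4]
R5 ← R5 − (2)·R4: [0, 0, 0, 0]
4 nonzero rows, so rank(B) = 4.
B has 4 columns; by rank–nullity, nullity = 4 − 4 = 0.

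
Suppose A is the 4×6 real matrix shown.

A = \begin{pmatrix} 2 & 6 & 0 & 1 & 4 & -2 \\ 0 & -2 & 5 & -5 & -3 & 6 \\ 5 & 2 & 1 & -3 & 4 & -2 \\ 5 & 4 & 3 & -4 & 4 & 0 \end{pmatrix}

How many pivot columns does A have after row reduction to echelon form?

3

Row reduce to echelon form.
R3 ← R3 − (5/2)·R1: [0, -13, 1, -11/2, -6, 3]
R4 ← R4 − (5/2)·R1: [0, -11, 3, -13/2, -6, 5]
R3 ← R3 − (13/2)·R2: [0, 0, -63/2, 27, 27/2, -36]
R4 ← R4 − (11/2)·R2: [0, 0, -49/2, 21, 21/2, -28]
R4 ← R4 − (7/9)·R3: [0, 0, 0, 0, 0, 0]
Echelon form has 3 nonzero rows, so rank(A) = 3.
Each nonzero row contributes one pivot column: 3 pivot columns.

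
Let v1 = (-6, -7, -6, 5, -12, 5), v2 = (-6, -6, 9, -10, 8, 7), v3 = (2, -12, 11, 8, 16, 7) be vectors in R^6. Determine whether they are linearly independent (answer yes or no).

yes

Form the matrix with these vectors as rows and row reduce.
R2 ← R2 − R1: [0, 1, 15, -15, 20, 2]
R3 ← R3 + (1/3)·R1: [0, -43/3, 9, 29/3, 12, 26/3]
R3 ← R3 + (43/3)·R2: [0, 0, 224, -616/3, 896/3, 112/3]
3 nonzero rows, so the 3 vectors span a space of dimension 3.
Since 3 = 3, the vectors are linearly independent.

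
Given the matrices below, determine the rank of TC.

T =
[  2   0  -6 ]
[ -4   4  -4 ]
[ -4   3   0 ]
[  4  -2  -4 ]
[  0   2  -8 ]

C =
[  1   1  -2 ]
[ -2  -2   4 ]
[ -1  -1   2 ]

First compute TC:
[[  8,   8, -16],
 [ -8,  -8,  16],
 [-10, -10,  20],
 [ 12,  12, -24],
 [  4,   4,  -8]]
Now row reduce the product.
R2 ← R2 + R1: [0, 0, 0]
R3 ← R3 + (5/4)·R1: [0, 0, 0]
R4 ← R4 − (3/2)·R1: [0, 0, 0]
R5 ← R5 − (1/2)·R1: [0, 0, 0]
1 nonzero row, so rank(TC) = 1.

1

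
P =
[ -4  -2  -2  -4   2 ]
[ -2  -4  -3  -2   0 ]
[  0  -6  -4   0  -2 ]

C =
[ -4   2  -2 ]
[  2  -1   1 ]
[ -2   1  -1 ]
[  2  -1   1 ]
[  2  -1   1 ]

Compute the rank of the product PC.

First compute PC:
[[ 12,  -6,   6],
 [  2,  -1,   1],
 [ -8,   4,  -4]]
Now row reduce the product.
R2 ← R2 − (1/6)·R1: [0, 0, 0]
R3 ← R3 + (2/3)·R1: [0, 0, 0]
1 nonzero row, so rank(PC) = 1.

1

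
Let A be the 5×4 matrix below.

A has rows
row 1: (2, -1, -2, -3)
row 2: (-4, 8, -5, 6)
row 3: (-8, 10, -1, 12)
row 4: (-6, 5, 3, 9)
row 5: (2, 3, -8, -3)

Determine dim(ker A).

Row reduce to echelon form.
R2 ← R2 + (2)·R1: [0, 6, -9, 0]
R3 ← R3 + (4)·R1: [0, 6, -9, 0]
R4 ← R4 + (3)·R1: [0, 2, -3, 0]
R5 ← R5 − R1: [0, 4, -6, 0]
R3 ← R3 − R2: [0, 0, 0, 0]
R4 ← R4 − (1/3)·R2: [0, 0, 0, 0]
R5 ← R5 − (2/3)·R2: [0, 0, 0, 0]
2 nonzero rows, so rank(A) = 2.
A has 4 columns; by rank–nullity, nullity = 4 − 2 = 2.

2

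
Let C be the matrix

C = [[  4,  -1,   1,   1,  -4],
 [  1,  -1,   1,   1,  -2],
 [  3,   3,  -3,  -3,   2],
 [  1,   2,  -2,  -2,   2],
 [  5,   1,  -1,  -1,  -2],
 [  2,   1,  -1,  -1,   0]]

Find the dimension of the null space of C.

Row reduce to echelon form.
R2 ← R2 − (1/4)·R1: [0, -3/4, 3/4, 3/4, -1]
R3 ← R3 − (3/4)·R1: [0, 15/4, -15/4, -15/4, 5]
R4 ← R4 − (1/4)·R1: [0, 9/4, -9/4, -9/4, 3]
R5 ← R5 − (5/4)·R1: [0, 9/4, -9/4, -9/4, 3]
R6 ← R6 − (1/2)·R1: [0, 3/2, -3/2, -3/2, 2]
R3 ← R3 + (5)·R2: [0, 0, 0, 0, 0]
R4 ← R4 + (3)·R2: [0, 0, 0, 0, 0]
R5 ← R5 + (3)·R2: [0, 0, 0, 0, 0]
R6 ← R6 + (2)·R2: [0, 0, 0, 0, 0]
2 nonzero rows, so rank(C) = 2.
C has 5 columns; by rank–nullity, nullity = 5 − 2 = 3.

3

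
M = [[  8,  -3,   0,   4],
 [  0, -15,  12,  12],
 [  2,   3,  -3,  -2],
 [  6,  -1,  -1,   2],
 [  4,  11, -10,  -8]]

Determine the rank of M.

2

Row reduce to echelon form.
R3 ← R3 − (1/4)·R1: [0, 15/4, -3, -3]
R4 ← R4 − (3/4)·R1: [0, 5/4, -1, -1]
R5 ← R5 − (1/2)·R1: [0, 25/2, -10, -10]
R3 ← R3 + (1/4)·R2: [0, 0, 0, 0]
R4 ← R4 + (1/12)·R2: [0, 0, 0, 0]
R5 ← R5 + (5/6)·R2: [0, 0, 0, 0]
Echelon form has 2 nonzero rows, so rank(M) = 2.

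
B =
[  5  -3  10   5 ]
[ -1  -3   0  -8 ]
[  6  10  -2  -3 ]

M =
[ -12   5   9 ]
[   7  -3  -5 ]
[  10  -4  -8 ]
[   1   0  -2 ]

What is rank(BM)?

First compute BM:
[[ 24,  -6, -30],
 [-17,   4,  22],
 [-25,   8,  26]]
Now row reduce the product.
R2 ← R2 + (17/24)·R1: [0, -1/4, 3/4]
R3 ← R3 + (25/24)·R1: [0, 7/4, -21/4]
R3 ← R3 + (7)·R2: [0, 0, 0]
2 nonzero rows, so rank(BM) = 2.

2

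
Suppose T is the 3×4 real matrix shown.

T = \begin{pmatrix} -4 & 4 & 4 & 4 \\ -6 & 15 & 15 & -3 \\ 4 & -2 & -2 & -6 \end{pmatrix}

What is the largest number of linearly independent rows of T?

2

Row reduce to echelon form.
R2 ← R2 − (3/2)·R1: [0, 9, 9, -9]
R3 ← R3 + R1: [0, 2, 2, -2]
R3 ← R3 − (2/9)·R2: [0, 0, 0, 0]
Echelon form has 2 nonzero rows, so rank(T) = 2.
The rank gives the maximum number of linearly independent rows: 2.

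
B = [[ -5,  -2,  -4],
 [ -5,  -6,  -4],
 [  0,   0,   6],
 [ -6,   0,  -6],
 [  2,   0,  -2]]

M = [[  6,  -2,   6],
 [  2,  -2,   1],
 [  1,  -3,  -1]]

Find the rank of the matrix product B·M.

First compute BM:
[[-38,  26, -28],
 [-46,  34, -32],
 [  6, -18,  -6],
 [-42,  30, -30],
 [ 10,   2,  14]]
Now row reduce the product.
R2 ← R2 − (23/19)·R1: [0, 48/19, 36/19]
R3 ← R3 + (3/19)·R1: [0, -264/19, -198/19]
R4 ← R4 − (21/19)·R1: [0, 24/19, 18/19]
R5 ← R5 + (5/19)·R1: [0, 168/19, 126/19]
R3 ← R3 + (11/2)·R2: [0, 0, 0]
R4 ← R4 − (1/2)·R2: [0, 0, 0]
R5 ← R5 − (7/2)·R2: [0, 0, 0]
2 nonzero rows, so rank(BM) = 2.

2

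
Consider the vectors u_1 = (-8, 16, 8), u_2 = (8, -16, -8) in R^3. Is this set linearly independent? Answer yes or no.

no

Form the matrix with these vectors as rows and row reduce.
R2 ← R2 + R1: [0, 0, 0]
1 nonzero row, so the 2 vectors span a space of dimension 1.
Since 1 < 2, the vectors are linearly dependent.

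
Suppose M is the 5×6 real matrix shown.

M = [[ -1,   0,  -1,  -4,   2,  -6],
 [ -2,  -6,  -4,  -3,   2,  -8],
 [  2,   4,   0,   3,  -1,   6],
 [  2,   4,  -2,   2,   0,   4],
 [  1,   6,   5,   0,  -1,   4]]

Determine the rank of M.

Row reduce to echelon form.
R2 ← R2 − (2)·R1: [0, -6, -2, 5, -2, 4]
R3 ← R3 + (2)·R1: [0, 4, -2, -5, 3, -6]
R4 ← R4 + (2)·R1: [0, 4, -4, -6, 4, -8]
R5 ← R5 + R1: [0, 6, 4, -4, 1, -2]
R3 ← R3 + (2/3)·R2: [0, 0, -10/3, -5/3, 5/3, -10/3]
R4 ← R4 + (2/3)·R2: [0, 0, -16/3, -8/3, 8/3, -16/3]
R5 ← R5 + R2: [0, 0, 2, 1, -1, 2]
R4 ← R4 − (8/5)·R3: [0, 0, 0, 0, 0, 0]
R5 ← R5 + (3/5)·R3: [0, 0, 0, 0, 0, 0]
Echelon form has 3 nonzero rows, so rank(M) = 3.

3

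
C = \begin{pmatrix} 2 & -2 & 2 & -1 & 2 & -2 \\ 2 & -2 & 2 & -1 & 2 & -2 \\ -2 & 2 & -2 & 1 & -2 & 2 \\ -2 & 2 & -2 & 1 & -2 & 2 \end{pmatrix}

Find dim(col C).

1

Row reduce to echelon form.
R2 ← R2 − R1: [0, 0, 0, 0, 0, 0]
R3 ← R3 + R1: [0, 0, 0, 0, 0, 0]
R4 ← R4 + R1: [0, 0, 0, 0, 0, 0]
Echelon form has 1 nonzero row, so rank(C) = 1.
The column space has dimension equal to the rank: 1.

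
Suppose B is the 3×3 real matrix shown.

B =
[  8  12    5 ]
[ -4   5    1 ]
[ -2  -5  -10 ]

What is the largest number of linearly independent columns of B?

Row reduce to echelon form.
R2 ← R2 + (1/2)·R1: [0, 11, 7/2]
R3 ← R3 + (1/4)·R1: [0, -2, -35/4]
R3 ← R3 + (2/11)·R2: [0, 0, -357/44]
Echelon form has 3 nonzero rows, so rank(B) = 3.
The rank gives the maximum number of linearly independent columns: 3.

3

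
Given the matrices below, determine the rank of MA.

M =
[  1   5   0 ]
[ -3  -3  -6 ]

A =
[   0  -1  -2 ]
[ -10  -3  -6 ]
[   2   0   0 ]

2

First compute MA:
[[-50, -16, -32],
 [ 18,  12,  24]]
Now row reduce the product.
R2 ← R2 + (9/25)·R1: [0, 156/25, 312/25]
2 nonzero rows, so rank(MA) = 2.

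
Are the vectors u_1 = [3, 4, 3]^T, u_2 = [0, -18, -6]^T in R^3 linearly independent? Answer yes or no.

Form the matrix with these vectors as rows and row reduce.
2 nonzero rows, so the 2 vectors span a space of dimension 2.
Since 2 = 2, the vectors are linearly independent.

yes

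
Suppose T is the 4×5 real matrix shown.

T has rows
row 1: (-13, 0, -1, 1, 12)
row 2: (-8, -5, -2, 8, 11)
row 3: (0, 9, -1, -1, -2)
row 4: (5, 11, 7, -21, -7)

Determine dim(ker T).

Row reduce to echelon form.
R2 ← R2 − (8/13)·R1: [0, -5, -18/13, 96/13, 47/13]
R4 ← R4 + (5/13)·R1: [0, 11, 86/13, -268/13, -31/13]
R3 ← R3 + (9/5)·R2: [0, 0, -227/65, 799/65, 293/65]
R4 ← R4 + (11/5)·R2: [0, 0, 232/65, -284/65, 362/65]
R4 ← R4 + (232/227)·R3: [0, 0, 0, 1860/227, 2310/227]
4 nonzero rows, so rank(T) = 4.
T has 5 columns; by rank–nullity, nullity = 5 − 4 = 1.

1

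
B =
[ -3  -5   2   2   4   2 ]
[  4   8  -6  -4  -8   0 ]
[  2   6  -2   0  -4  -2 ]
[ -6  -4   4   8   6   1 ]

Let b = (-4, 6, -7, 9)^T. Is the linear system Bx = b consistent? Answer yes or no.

Row reduce the augmented matrix [B | b].
R2 ← R2 + (4/3)·R1: [0, 4/3, -10/3, -4/3, -8/3, 8/3, 2/3]
R3 ← R3 + (2/3)·R1: [0, 8/3, -2/3, 4/3, -4/3, -2/3, -29/3]
R4 ← R4 − (2)·R1: [0, 6, 0, 4, -2, -3, 17]
R3 ← R3 − (2)·R2: [0, 0, 6, 4, 4, -6, -11]
R4 ← R4 − (9/2)·R2: [0, 0, 15, 10, 10, -15, 14]
R4 ← R4 − (5/2)·R3: [0, 0, 0, 0, 0, 0, 83/2]
The echelon form has 4 nonzero rows; the last pivot sits in the augmented column, so rank(B) = 3 but rank([B|b]) = 4.
Since the ranks differ, the system is inconsistent.

no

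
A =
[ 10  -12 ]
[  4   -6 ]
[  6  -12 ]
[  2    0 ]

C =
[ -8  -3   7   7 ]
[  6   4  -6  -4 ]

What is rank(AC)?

2

First compute AC:
[[-152, -78, 142, 118],
 [-68, -36,  64,  52],
 [-120, -66, 114,  90],
 [-16,  -6,  14,  14]]
Now row reduce the product.
R2 ← R2 − (17/38)·R1: [0, -21/19, 9/19, -15/19]
R3 ← R3 − (15/19)·R1: [0, -84/19, 36/19, -60/19]
R4 ← R4 − (2/19)·R1: [0, 42/19, -18/19, 30/19]
R3 ← R3 − (4)·R2: [0, 0, 0, 0]
R4 ← R4 + (2)·R2: [0, 0, 0, 0]
2 nonzero rows, so rank(AC) = 2.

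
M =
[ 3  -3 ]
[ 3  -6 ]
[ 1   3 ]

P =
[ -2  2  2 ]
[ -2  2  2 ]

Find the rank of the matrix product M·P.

1

First compute MP:
[[  0,   0,   0],
 [  6,  -6,  -6],
 [ -8,   8,   8]]
Now row reduce the product.
Swap R1 ↔ R2
R3 ← R3 + (4/3)·R1: [0, 0, 0]
1 nonzero row, so rank(MP) = 1.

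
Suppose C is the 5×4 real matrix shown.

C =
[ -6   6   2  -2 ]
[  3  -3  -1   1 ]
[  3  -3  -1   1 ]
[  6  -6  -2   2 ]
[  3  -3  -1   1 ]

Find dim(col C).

1

Row reduce to echelon form.
R2 ← R2 + (1/2)·R1: [0, 0, 0, 0]
R3 ← R3 + (1/2)·R1: [0, 0, 0, 0]
R4 ← R4 + R1: [0, 0, 0, 0]
R5 ← R5 + (1/2)·R1: [0, 0, 0, 0]
Echelon form has 1 nonzero row, so rank(C) = 1.
The column space has dimension equal to the rank: 1.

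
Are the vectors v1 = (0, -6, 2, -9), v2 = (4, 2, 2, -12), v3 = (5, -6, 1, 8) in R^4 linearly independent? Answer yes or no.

yes

Form the matrix with these vectors as rows and row reduce.
Swap R1 ↔ R2
R3 ← R3 − (5/4)·R1: [0, -17/2, -3/2, 23]
R3 ← R3 − (17/12)·R2: [0, 0, -13/3, 143/4]
3 nonzero rows, so the 3 vectors span a space of dimension 3.
Since 3 = 3, the vectors are linearly independent.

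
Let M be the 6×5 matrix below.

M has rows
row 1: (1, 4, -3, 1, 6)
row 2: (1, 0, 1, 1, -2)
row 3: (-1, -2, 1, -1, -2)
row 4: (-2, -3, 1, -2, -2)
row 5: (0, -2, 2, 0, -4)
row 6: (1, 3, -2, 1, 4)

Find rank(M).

Row reduce to echelon form.
R2 ← R2 − R1: [0, -4, 4, 0, -8]
R3 ← R3 + R1: [0, 2, -2, 0, 4]
R4 ← R4 + (2)·R1: [0, 5, -5, 0, 10]
R6 ← R6 − R1: [0, -1, 1, 0, -2]
R3 ← R3 + (1/2)·R2: [0, 0, 0, 0, 0]
R4 ← R4 + (5/4)·R2: [0, 0, 0, 0, 0]
R5 ← R5 − (1/2)·R2: [0, 0, 0, 0, 0]
R6 ← R6 − (1/4)·R2: [0, 0, 0, 0, 0]
Echelon form has 2 nonzero rows, so rank(M) = 2.

2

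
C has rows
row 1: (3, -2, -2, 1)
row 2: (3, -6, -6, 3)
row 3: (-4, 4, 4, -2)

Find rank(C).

Row reduce to echelon form.
R2 ← R2 − R1: [0, -4, -4, 2]
R3 ← R3 + (4/3)·R1: [0, 4/3, 4/3, -2/3]
R3 ← R3 + (1/3)·R2: [0, 0, 0, 0]
Echelon form has 2 nonzero rows, so rank(C) = 2.

2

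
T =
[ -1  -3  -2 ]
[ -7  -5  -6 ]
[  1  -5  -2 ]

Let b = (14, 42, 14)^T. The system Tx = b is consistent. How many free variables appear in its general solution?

Row reduce the augmented matrix [T | b].
R2 ← R2 − (7)·R1: [0, 16, 8, -56]
R3 ← R3 + R1: [0, -8, -4, 28]
R3 ← R3 + (1/2)·R2: [0, 0, 0, 0]
The echelon form has 2 nonzero rows, and every pivot lies in the first 3 columns, so rank(T) = rank([T|b]) = 2.
The system is consistent.
Free variables = (unknowns) − (rank) = 3 − 2 = 1.

1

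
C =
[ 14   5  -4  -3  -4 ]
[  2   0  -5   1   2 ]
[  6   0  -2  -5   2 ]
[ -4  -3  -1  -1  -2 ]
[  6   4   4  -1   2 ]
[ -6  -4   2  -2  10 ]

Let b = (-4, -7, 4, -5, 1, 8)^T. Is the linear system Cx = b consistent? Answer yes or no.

Row reduce the augmented matrix [C | b].
R2 ← R2 − (1/7)·R1: [0, -5/7, -31/7, 10/7, 18/7, -45/7]
R3 ← R3 − (3/7)·R1: [0, -15/7, -2/7, -26/7, 26/7, 40/7]
R4 ← R4 + (2/7)·R1: [0, -11/7, -15/7, -13/7, -22/7, -43/7]
R5 ← R5 − (3/7)·R1: [0, 13/7, 40/7, 2/7, 26/7, 19/7]
R6 ← R6 + (3/7)·R1: [0, -13/7, 2/7, -23/7, 58/7, 44/7]
R3 ← R3 − (3)·R2: [0, 0, 13, -8, -4, 25]
R4 ← R4 − (11/5)·R2: [0, 0, 38/5, -5, -44/5, 8]
R5 ← R5 + (13/5)·R2: [0, 0, -29/5, 4, 52/5, -14]
R6 ← R6 − (13/5)·R2: [0, 0, 59/5, -7, 8/5, 23]
R4 ← R4 − (38/65)·R3: [0, 0, 0, -21/65, -84/13, -86/13]
R5 ← R5 + (29/65)·R3: [0, 0, 0, 28/65, 112/13, -37/13]
R6 ← R6 − (59/65)·R3: [0, 0, 0, 17/65, 68/13, 4/13]
R5 ← R5 + (4/3)·R4: [0, 0, 0, 0, 0, -35/3]
R6 ← R6 + (17/21)·R4: [0, 0, 0, 0, 0, -106/21]
R6 ← R6 − (106/245)·R5: [0, 0, 0, 0, 0, 0]
The echelon form has 5 nonzero rows; the last pivot sits in the augmented column, so rank(C) = 4 but rank([C|b]) = 5.
Since the ranks differ, the system is inconsistent.

no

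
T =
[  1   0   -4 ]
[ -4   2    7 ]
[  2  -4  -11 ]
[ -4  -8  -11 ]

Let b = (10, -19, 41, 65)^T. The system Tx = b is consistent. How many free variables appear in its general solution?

0

Row reduce the augmented matrix [T | b].
R2 ← R2 + (4)·R1: [0, 2, -9, 21]
R3 ← R3 − (2)·R1: [0, -4, -3, 21]
R4 ← R4 + (4)·R1: [0, -8, -27, 105]
R3 ← R3 + (2)·R2: [0, 0, -21, 63]
R4 ← R4 + (4)·R2: [0, 0, -63, 189]
R4 ← R4 − (3)·R3: [0, 0, 0, 0]
The echelon form has 3 nonzero rows, and every pivot lies in the first 3 columns, so rank(T) = rank([T|b]) = 3.
The system is consistent.
Free variables = (unknowns) − (rank) = 3 − 3 = 0.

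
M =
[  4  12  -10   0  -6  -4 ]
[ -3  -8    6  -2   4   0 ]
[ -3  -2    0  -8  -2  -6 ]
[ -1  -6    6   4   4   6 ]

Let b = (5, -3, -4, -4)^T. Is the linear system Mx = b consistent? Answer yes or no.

Row reduce the augmented matrix [M | b].
R2 ← R2 + (3/4)·R1: [0, 1, -3/2, -2, -1/2, -3, 3/4]
R3 ← R3 + (3/4)·R1: [0, 7, -15/2, -8, -13/2, -9, -1/4]
R4 ← R4 + (1/4)·R1: [0, -3, 7/2, 4, 5/2, 5, -11/4]
R3 ← R3 − (7)·R2: [0, 0, 3, 6, -3, 12, -11/2]
R4 ← R4 + (3)·R2: [0, 0, -1, -2, 1, -4, -1/2]
R4 ← R4 + (1/3)·R3: [0, 0, 0, 0, 0, 0, -7/3]
The echelon form has 4 nonzero rows; the last pivot sits in the augmented column, so rank(M) = 3 but rank([M|b]) = 4.
Since the ranks differ, the system is inconsistent.

no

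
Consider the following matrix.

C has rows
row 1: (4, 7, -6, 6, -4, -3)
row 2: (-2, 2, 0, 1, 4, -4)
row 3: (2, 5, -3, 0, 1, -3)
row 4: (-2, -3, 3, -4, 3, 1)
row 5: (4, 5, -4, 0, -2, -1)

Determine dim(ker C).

Row reduce to echelon form.
R2 ← R2 + (1/2)·R1: [0, 11/2, -3, 4, 2, -11/2]
R3 ← R3 − (1/2)·R1: [0, 3/2, 0, -3, 3, -3/2]
R4 ← R4 + (1/2)·R1: [0, 1/2, 0, -1, 1, -1/2]
R5 ← R5 − R1: [0, -2, 2, -6, 2, 2]
R3 ← R3 − (3/11)·R2: [0, 0, 9/11, -45/11, 27/11, 0]
R4 ← R4 − (1/11)·R2: [0, 0, 3/11, -15/11, 9/11, 0]
R5 ← R5 + (4/11)·R2: [0, 0, 10/11, -50/11, 30/11, 0]
R4 ← R4 − (1/3)·R3: [0, 0, 0, 0, 0, 0]
R5 ← R5 − (10/9)·R3: [0, 0, 0, 0, 0, 0]
3 nonzero rows, so rank(C) = 3.
C has 6 columns; by rank–nullity, nullity = 6 − 3 = 3.

3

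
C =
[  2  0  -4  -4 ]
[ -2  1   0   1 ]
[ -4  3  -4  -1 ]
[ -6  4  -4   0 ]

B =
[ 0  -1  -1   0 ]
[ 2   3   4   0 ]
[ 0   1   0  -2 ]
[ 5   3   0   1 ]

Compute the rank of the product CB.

First compute CB:
[[-20, -18,  -2,   4],
 [  7,   8,   6,   1],
 [  1,   6,  16,   7],
 [  8,  14,  22,   8]]
Now row reduce the product.
R2 ← R2 + (7/20)·R1: [0, 17/10, 53/10, 12/5]
R3 ← R3 + (1/20)·R1: [0, 51/10, 159/10, 36/5]
R4 ← R4 + (2/5)·R1: [0, 34/5, 106/5, 48/5]
R3 ← R3 − (3)·R2: [0, 0, 0, 0]
R4 ← R4 − (4)·R2: [0, 0, 0, 0]
2 nonzero rows, so rank(CB) = 2.

2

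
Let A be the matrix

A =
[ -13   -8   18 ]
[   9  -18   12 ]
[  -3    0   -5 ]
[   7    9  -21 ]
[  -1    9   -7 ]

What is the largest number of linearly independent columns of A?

Row reduce to echelon form.
R2 ← R2 + (9/13)·R1: [0, -306/13, 318/13]
R3 ← R3 − (3/13)·R1: [0, 24/13, -119/13]
R4 ← R4 + (7/13)·R1: [0, 61/13, -147/13]
R5 ← R5 − (1/13)·R1: [0, 125/13, -109/13]
R3 ← R3 + (4/51)·R2: [0, 0, -123/17]
R4 ← R4 + (61/306)·R2: [0, 0, -328/51]
R5 ← R5 + (125/306)·R2: [0, 0, 82/51]
R4 ← R4 − (8/9)·R3: [0, 0, 0]
R5 ← R5 + (2/9)·R3: [0, 0, 0]
Echelon form has 3 nonzero rows, so rank(A) = 3.
The rank gives the maximum number of linearly independent columns: 3.

3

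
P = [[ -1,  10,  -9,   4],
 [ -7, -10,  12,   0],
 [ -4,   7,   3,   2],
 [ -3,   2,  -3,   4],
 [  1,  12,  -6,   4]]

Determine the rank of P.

Row reduce to echelon form.
R2 ← R2 − (7)·R1: [0, -80, 75, -28]
R3 ← R3 − (4)·R1: [0, -33, 39, -14]
R4 ← R4 − (3)·R1: [0, -28, 24, -8]
R5 ← R5 + R1: [0, 22, -15, 8]
R3 ← R3 − (33/80)·R2: [0, 0, 129/16, -49/20]
R4 ← R4 − (7/20)·R2: [0, 0, -9/4, 9/5]
R5 ← R5 + (11/40)·R2: [0, 0, 45/8, 3/10]
R4 ← R4 + (12/43)·R3: [0, 0, 0, 48/43]
R5 ← R5 − (30/43)·R3: [0, 0, 0, 432/215]
R5 ← R5 − (9/5)·R4: [0, 0, 0, 0]
Echelon form has 4 nonzero rows, so rank(P) = 4.

4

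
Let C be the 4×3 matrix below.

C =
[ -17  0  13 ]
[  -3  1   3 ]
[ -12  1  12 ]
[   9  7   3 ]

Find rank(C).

Row reduce to echelon form.
R2 ← R2 − (3/17)·R1: [0, 1, 12/17]
R3 ← R3 − (12/17)·R1: [0, 1, 48/17]
R4 ← R4 + (9/17)·R1: [0, 7, 168/17]
R3 ← R3 − R2: [0, 0, 36/17]
R4 ← R4 − (7)·R2: [0, 0, 84/17]
R4 ← R4 − (7/3)·R3: [0, 0, 0]
Echelon form has 3 nonzero rows, so rank(C) = 3.

3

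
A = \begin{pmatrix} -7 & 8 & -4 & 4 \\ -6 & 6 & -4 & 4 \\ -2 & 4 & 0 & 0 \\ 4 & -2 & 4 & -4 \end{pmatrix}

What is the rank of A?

Row reduce to echelon form.
R2 ← R2 − (6/7)·R1: [0, -6/7, -4/7, 4/7]
R3 ← R3 − (2/7)·R1: [0, 12/7, 8/7, -8/7]
R4 ← R4 + (4/7)·R1: [0, 18/7, 12/7, -12/7]
R3 ← R3 + (2)·R2: [0, 0, 0, 0]
R4 ← R4 + (3)·R2: [0, 0, 0, 0]
Echelon form has 2 nonzero rows, so rank(A) = 2.

2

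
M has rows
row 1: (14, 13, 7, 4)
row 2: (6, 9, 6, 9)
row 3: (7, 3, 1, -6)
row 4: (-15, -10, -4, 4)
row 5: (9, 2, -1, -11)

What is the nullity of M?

Row reduce to echelon form.
R2 ← R2 − (3/7)·R1: [0, 24/7, 3, 51/7]
R3 ← R3 − (1/2)·R1: [0, -7/2, -5/2, -8]
R4 ← R4 + (15/14)·R1: [0, 55/14, 7/2, 58/7]
R5 ← R5 − (9/14)·R1: [0, -89/14, -11/2, -95/7]
R3 ← R3 + (49/48)·R2: [0, 0, 9/16, -9/16]
R4 ← R4 − (55/48)·R2: [0, 0, 1/16, -1/16]
R5 ← R5 + (89/48)·R2: [0, 0, 1/16, -1/16]
R4 ← R4 − (1/9)·R3: [0, 0, 0, 0]
R5 ← R5 − (1/9)·R3: [0, 0, 0, 0]
3 nonzero rows, so rank(M) = 3.
M has 4 columns; by rank–nullity, nullity = 4 − 3 = 1.

1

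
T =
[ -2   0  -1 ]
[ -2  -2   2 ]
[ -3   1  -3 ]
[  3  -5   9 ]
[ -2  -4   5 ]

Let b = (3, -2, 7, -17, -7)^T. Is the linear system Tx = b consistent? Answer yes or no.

yes

Row reduce the augmented matrix [T | b].
R2 ← R2 − R1: [0, -2, 3, -5]
R3 ← R3 − (3/2)·R1: [0, 1, -3/2, 5/2]
R4 ← R4 + (3/2)·R1: [0, -5, 15/2, -25/2]
R5 ← R5 − R1: [0, -4, 6, -10]
R3 ← R3 + (1/2)·R2: [0, 0, 0, 0]
R4 ← R4 − (5/2)·R2: [0, 0, 0, 0]
R5 ← R5 − (2)·R2: [0, 0, 0, 0]
The echelon form has 2 nonzero rows, and every pivot lies in the first 3 columns, so rank(T) = rank([T|b]) = 2.
The system is consistent.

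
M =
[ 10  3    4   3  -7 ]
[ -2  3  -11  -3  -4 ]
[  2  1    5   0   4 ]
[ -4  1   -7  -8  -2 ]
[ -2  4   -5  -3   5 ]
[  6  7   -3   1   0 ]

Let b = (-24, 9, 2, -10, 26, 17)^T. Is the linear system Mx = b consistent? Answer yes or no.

yes

Row reduce the augmented matrix [M | b].
R2 ← R2 + (1/5)·R1: [0, 18/5, -51/5, -12/5, -27/5, 21/5]
R3 ← R3 − (1/5)·R1: [0, 2/5, 21/5, -3/5, 27/5, 34/5]
R4 ← R4 + (2/5)·R1: [0, 11/5, -27/5, -34/5, -24/5, -98/5]
R5 ← R5 + (1/5)·R1: [0, 23/5, -21/5, -12/5, 18/5, 106/5]
R6 ← R6 − (3/5)·R1: [0, 26/5, -27/5, -4/5, 21/5, 157/5]
R3 ← R3 − (1/9)·R2: [0, 0, 16/3, -1/3, 6, 19/3]
R4 ← R4 − (11/18)·R2: [0, 0, 5/6, -16/3, -3/2, -133/6]
R5 ← R5 − (23/18)·R2: [0, 0, 53/6, 2/3, 21/2, 95/6]
R6 ← R6 − (13/9)·R2: [0, 0, 28/3, 8/3, 12, 76/3]
R4 ← R4 − (5/32)·R3: [0, 0, 0, -169/32, -39/16, -741/32]
R5 ← R5 − (53/32)·R3: [0, 0, 0, 39/32, 9/16, 171/32]
R6 ← R6 − (7/4)·R3: [0, 0, 0, 13/4, 3/2, 57/4]
R5 ← R5 + (3/13)·R4: [0, 0, 0, 0, 0, 0]
R6 ← R6 + (8/13)·R4: [0, 0, 0, 0, 0, 0]
The echelon form has 4 nonzero rows, and every pivot lies in the first 5 columns, so rank(M) = rank([M|b]) = 4.
The system is consistent.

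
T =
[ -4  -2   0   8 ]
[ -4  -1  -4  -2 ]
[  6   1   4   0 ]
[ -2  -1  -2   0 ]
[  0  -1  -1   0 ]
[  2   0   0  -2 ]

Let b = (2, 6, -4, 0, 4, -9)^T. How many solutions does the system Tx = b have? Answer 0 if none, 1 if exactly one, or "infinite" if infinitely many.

0

Row reduce the augmented matrix [T | b].
R2 ← R2 − R1: [0, 1, -4, -10, 4]
R3 ← R3 + (3/2)·R1: [0, -2, 4, 12, -1]
R4 ← R4 − (1/2)·R1: [0, 0, -2, -4, -1]
R6 ← R6 + (1/2)·R1: [0, -1, 0, 2, -8]
R3 ← R3 + (2)·R2: [0, 0, -4, -8, 7]
R5 ← R5 + R2: [0, 0, -5, -10, 8]
R6 ← R6 + R2: [0, 0, -4, -8, -4]
R4 ← R4 − (1/2)·R3: [0, 0, 0, 0, -9/2]
R5 ← R5 − (5/4)·R3: [0, 0, 0, 0, -3/4]
R6 ← R6 − R3: [0, 0, 0, 0, -11]
R5 ← R5 − (1/6)·R4: [0, 0, 0, 0, 0]
R6 ← R6 − (22/9)·R4: [0, 0, 0, 0, 0]
The echelon form has 4 nonzero rows; the last pivot sits in the augmented column, so rank(T) = 3 but rank([T|b]) = 4.
Since the ranks differ, the system is inconsistent.
It has no solutions.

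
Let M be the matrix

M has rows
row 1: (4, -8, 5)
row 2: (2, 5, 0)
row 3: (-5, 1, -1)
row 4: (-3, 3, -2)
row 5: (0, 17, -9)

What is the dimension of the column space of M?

3

Row reduce to echelon form.
R2 ← R2 − (1/2)·R1: [0, 9, -5/2]
R3 ← R3 + (5/4)·R1: [0, -9, 21/4]
R4 ← R4 + (3/4)·R1: [0, -3, 7/4]
R3 ← R3 + R2: [0, 0, 11/4]
R4 ← R4 + (1/3)·R2: [0, 0, 11/12]
R5 ← R5 − (17/9)·R2: [0, 0, -77/18]
R4 ← R4 − (1/3)·R3: [0, 0, 0]
R5 ← R5 + (14/9)·R3: [0, 0, 0]
Echelon form has 3 nonzero rows, so rank(M) = 3.
The column space has dimension equal to the rank: 3.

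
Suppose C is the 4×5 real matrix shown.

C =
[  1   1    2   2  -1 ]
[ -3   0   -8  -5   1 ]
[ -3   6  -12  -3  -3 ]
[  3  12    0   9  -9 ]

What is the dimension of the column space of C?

2

Row reduce to echelon form.
R2 ← R2 + (3)·R1: [0, 3, -2, 1, -2]
R3 ← R3 + (3)·R1: [0, 9, -6, 3, -6]
R4 ← R4 − (3)·R1: [0, 9, -6, 3, -6]
R3 ← R3 − (3)·R2: [0, 0, 0, 0, 0]
R4 ← R4 − (3)·R2: [0, 0, 0, 0, 0]
Echelon form has 2 nonzero rows, so rank(C) = 2.
The column space has dimension equal to the rank: 2.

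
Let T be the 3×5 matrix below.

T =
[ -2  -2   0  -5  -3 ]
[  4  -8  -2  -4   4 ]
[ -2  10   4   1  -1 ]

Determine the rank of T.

3

Row reduce to echelon form.
R2 ← R2 + (2)·R1: [0, -12, -2, -14, -2]
R3 ← R3 − R1: [0, 12, 4, 6, 2]
R3 ← R3 + R2: [0, 0, 2, -8, 0]
Echelon form has 3 nonzero rows, so rank(T) = 3.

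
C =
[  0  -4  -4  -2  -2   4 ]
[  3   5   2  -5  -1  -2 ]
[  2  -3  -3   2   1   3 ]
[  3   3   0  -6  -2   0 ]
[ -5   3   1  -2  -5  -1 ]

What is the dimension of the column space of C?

Row reduce to echelon form.
Swap R1 ↔ R2
R3 ← R3 − (2/3)·R1: [0, -19/3, -13/3, 16/3, 5/3, 13/3]
R4 ← R4 − R1: [0, -2, -2, -1, -1, 2]
R5 ← R5 + (5/3)·R1: [0, 34/3, 13/3, -31/3, -20/3, -13/3]
R3 ← R3 − (19/12)·R2: [0, 0, 2, 17/2, 29/6, -2]
R4 ← R4 − (1/2)·R2: [0, 0, 0, 0, 0, 0]
R5 ← R5 + (17/6)·R2: [0, 0, -7, -16, -37/3, 7]
R5 ← R5 + (7/2)·R3: [0, 0, 0, 55/4, 55/12, 0]
Swap R4 ↔ R5
Echelon form has 4 nonzero rows, so rank(C) = 4.
The column space has dimension equal to the rank: 4.

4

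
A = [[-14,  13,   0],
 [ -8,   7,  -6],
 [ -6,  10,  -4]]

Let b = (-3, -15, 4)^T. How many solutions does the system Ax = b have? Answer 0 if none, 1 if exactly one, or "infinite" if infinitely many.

1

Row reduce the augmented matrix [A | b].
R2 ← R2 − (4/7)·R1: [0, -3/7, -6, -93/7]
R3 ← R3 − (3/7)·R1: [0, 31/7, -4, 37/7]
R3 ← R3 + (31/3)·R2: [0, 0, -66, -132]
The echelon form has 3 nonzero rows, and every pivot lies in the first 3 columns, so rank(A) = rank([A|b]) = 3.
The system is consistent.
rank = 3 = number of unknowns, so the solution is unique.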